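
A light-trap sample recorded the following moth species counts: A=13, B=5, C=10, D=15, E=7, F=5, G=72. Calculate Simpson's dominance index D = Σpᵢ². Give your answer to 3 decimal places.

Total N = 13+5+10+15+7+5+72 = 127, so the proportions are 0.10236, 0.03937, 0.07874, 0.11811, 0.05512, 0.03937, 0.56693 (working shown to 5 dp, full precision carried).
D = 0.10236² + 0.03937² + 0.07874² + 0.11811² + 0.05512² + 0.03937² + 0.56693² = 0.01048 + 0.00155 + 0.00620 + 0.01395 + 0.00304 + 0.00155 + 0.32141 = 0.35817.
To 3 decimal places, D = 0.358.

0.358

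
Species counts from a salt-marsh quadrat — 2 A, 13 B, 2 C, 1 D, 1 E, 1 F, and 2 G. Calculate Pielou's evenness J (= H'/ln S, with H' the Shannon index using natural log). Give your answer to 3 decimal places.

Total N = 2+13+2+1+1+1+2 = 22, so the proportions are 0.09091, 0.59091, 0.09091, 0.04545, 0.04545, 0.04545, 0.09091 (working shown to 5 dp, full precision carried).
H' = −Σ pᵢ ln pᵢ = −((-0.21799) + (-0.31087) + (-0.21799) + (-0.14050) + (-0.14050) + (-0.14050) + (-0.21799)) = 1.38635.
With S = 7 species, ln S = 1.94591, so J = 1.38635/1.94591 = 0.71244, i.e. 0.712 to 3 decimal places.

0.712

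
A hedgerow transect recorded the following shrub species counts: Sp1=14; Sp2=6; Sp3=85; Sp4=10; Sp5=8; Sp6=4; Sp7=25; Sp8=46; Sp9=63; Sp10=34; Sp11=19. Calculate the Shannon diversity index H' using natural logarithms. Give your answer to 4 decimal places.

Total N = 14+6+85+10+8+4+25+46+63+34+19 = 314, so the proportions are 0.044586, 0.019108, 0.270701, 0.031847, 0.025478, 0.012739, 0.079618, 0.146497, 0.200637, 0.10828, 0.06051 (working shown to 6 dp, full precision carried).
Each pᵢ ln pᵢ term: 0.044586×(-3.110336)=-0.138677, 0.019108×(-3.957634)=-0.075624, 0.270701×(-1.306742)=-0.353736, 0.031847×(-3.446808)=-0.109771, 0.025478×(-3.669951)=-0.093502, 0.012739×(-4.363099)=-0.055581, 0.079618×(-2.530517)=-0.201474, 0.146497×(-1.920752)=-0.281384, 0.200637×(-1.606258)=-0.322275, 0.10828×(-2.223032)=-0.240711, 0.06051×(-2.804954)=-0.169727.
Sum = -2.042461, so H' = 2.0425.

2.0425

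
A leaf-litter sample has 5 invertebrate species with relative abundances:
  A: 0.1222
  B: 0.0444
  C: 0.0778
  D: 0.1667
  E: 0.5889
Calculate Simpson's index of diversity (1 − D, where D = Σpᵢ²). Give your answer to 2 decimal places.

D = 0.1222² + 0.0444² + 0.0778² + 0.1667² + 0.5889² = 0.0149 + 0.0020 + 0.0061 + 0.0278 + 0.3468 = 0.3975 (working shown to 4 dp, full precision carried).
So 1 − D = 0.6025, i.e. 0.60 to 2 decimal places.

0.60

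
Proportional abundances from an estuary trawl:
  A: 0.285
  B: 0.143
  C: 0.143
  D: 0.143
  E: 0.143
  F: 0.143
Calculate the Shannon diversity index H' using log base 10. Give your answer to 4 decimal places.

0.7593

Each pᵢ log₁₀ pᵢ term (working shown to 6 dp, full precision carried): 0.285×(-0.545155)=-0.155369, 0.143×(-0.844664)=-0.120787, 0.143×(-0.844664)=-0.120787, 0.143×(-0.844664)=-0.120787, 0.143×(-0.844664)=-0.120787, 0.143×(-0.844664)=-0.120787.
Sum = -0.759304, so H' = 0.7593.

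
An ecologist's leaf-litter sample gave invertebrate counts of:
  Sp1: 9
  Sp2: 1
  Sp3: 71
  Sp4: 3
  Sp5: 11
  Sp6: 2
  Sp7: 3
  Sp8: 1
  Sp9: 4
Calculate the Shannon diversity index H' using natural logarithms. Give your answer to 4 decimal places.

Total N = 9+1+71+3+11+2+3+1+4 = 105, so the proportions are 0.085714, 0.009524, 0.67619, 0.028571, 0.104762, 0.019048, 0.028571, 0.009524, 0.038095 (working shown to 6 dp, full precision carried).
Each pᵢ ln pᵢ term: 0.085714×(-2.456736)=-0.210577, 0.009524×(-4.653960)=-0.044323, 0.67619×(-0.391280)=-0.264580, 0.028571×(-3.555348)=-0.101581, 0.104762×(-2.256065)=-0.236350, 0.019048×(-3.960813)=-0.075444, 0.028571×(-3.555348)=-0.101581, 0.009524×(-4.653960)=-0.044323, 0.038095×(-3.267666)=-0.124483.
Sum = -1.203243, so H' = 1.2032.

1.2032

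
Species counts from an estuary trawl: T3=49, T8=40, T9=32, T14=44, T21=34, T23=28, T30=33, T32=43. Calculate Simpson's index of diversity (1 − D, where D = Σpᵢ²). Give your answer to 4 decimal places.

0.8710

Total N = 49+40+32+44+34+28+33+43 = 303, so the proportions are 0.161716, 0.132013, 0.105611, 0.145215, 0.112211, 0.092409, 0.108911, 0.141914 (working shown to 6 dp, full precision carried).
D = 0.161716² + 0.132013² + 0.105611² + 0.145215² + 0.112211² + 0.092409² + 0.108911² + 0.141914² = 0.026152 + 0.017427 + 0.011154 + 0.021087 + 0.012591 + 0.008539 + 0.011862 + 0.020140 = 0.128952.
So 1 − D = 0.871048, i.e. 0.8710 to 4 decimal places.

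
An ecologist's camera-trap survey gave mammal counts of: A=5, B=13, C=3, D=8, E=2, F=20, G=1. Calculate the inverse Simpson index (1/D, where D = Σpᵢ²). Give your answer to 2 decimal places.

4.02

Total N = 5+13+3+8+2+20+1 = 52, so the proportions are 0.096154, 0.25, 0.057692, 0.153846, 0.038462, 0.384615, 0.019231 (working shown to 6 dp, full precision carried).
D = 0.096154² + 0.25² + 0.057692² + 0.153846² + 0.038462² + 0.384615² + 0.019231² = 0.009246 + 0.062500 + 0.003328 + 0.023669 + 0.001479 + 0.147929 + 0.000370 = 0.248521.
So 1/D = 4.0238, i.e. 4.02 to 2 decimal places.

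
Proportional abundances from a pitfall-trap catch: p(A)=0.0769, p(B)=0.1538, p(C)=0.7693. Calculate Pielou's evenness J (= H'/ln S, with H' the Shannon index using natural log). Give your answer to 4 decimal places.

H' = −Σ pᵢ ln pᵢ = −((-0.197268) + (-0.287929) + (-0.201768)) = 0.686965 (working shown to 6 dp, full precision carried).
With S = 3 species, ln S = 1.098612, so J = 0.686965/1.098612 = 0.625302, i.e. 0.6253 to 4 decimal places.

0.6253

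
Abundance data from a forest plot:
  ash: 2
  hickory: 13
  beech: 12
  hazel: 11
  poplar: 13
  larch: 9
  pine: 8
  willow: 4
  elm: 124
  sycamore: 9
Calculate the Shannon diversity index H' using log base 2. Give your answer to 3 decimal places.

Total N = 2+13+12+11+13+9+8+4+124+9 = 205, so the proportions are 0.00976, 0.06341, 0.05854, 0.05366, 0.06341, 0.0439, 0.03902, 0.01951, 0.60488, 0.0439 (working shown to 5 dp, full precision carried).
Each pᵢ log₂ pᵢ term: 0.00976×(-6.67948)=-0.06517, 0.06341×(-3.97904)=-0.25233, 0.05854×(-4.09452)=-0.23968, 0.05366×(-4.22005)=-0.22644, 0.06341×(-3.97904)=-0.25233, 0.0439×(-4.50956)=-0.19798, 0.03902×(-4.67948)=-0.18261, 0.01951×(-5.67948)=-0.11082, 0.60488×(-0.72528)=-0.43871, 0.0439×(-4.50956)=-0.19798.
Sum = -2.16405, so H' = 2.164.

2.164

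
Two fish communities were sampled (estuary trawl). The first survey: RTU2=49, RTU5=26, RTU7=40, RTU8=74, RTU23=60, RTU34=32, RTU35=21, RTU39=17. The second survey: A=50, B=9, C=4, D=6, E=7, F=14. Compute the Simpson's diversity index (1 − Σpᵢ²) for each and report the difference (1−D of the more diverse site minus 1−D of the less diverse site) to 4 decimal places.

The first survey: N=319, proportions 0.15360502, 0.0815047, 0.12539185, 0.23197492, 0.18808777, 0.10031348, 0.06583072, 0.05329154, giving 1−D = 0.84761353 (working shown to 8 dp, full precision carried).
The second survey: N=90, proportions 0.55555556, 0.1, 0.04444444, 0.06666667, 0.07777778, 0.15555556, giving 1−D = 0.64469136.
Difference = |0.84761353 − 0.64469136| = 0.20292217, i.e. 0.2029 to 4 decimal places.

0.2029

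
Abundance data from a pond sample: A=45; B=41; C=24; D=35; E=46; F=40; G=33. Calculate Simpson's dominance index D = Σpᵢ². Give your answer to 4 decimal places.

0.1480

Total N = 45+41+24+35+46+40+33 = 264, so the proportions are 0.170455, 0.155303, 0.090909, 0.132576, 0.174242, 0.151515, 0.125 (working shown to 6 dp, full precision carried).
D = 0.170455² + 0.155303² + 0.090909² + 0.132576² + 0.174242² + 0.151515² + 0.125² = 0.029055 + 0.024119 + 0.008264 + 0.017576 + 0.030360 + 0.022957 + 0.015625 = 0.147957.
To 4 decimal places, D = 0.1480.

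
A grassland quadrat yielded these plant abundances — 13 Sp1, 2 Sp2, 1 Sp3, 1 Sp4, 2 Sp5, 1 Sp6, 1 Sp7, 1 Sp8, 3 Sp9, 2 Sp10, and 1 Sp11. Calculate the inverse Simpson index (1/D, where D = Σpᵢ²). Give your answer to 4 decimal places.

4.0000

Total N = 13+2+1+1+2+1+1+1+3+2+1 = 28, so the proportions are 0.46428571, 0.07142857, 0.03571429, 0.03571429, 0.07142857, 0.03571429, 0.03571429, 0.03571429, 0.10714286, 0.07142857, 0.03571429 (working shown to 8 dp, full precision carried).
D = 0.46428571² + 0.07142857² + 0.03571429² + 0.03571429² + 0.07142857² + 0.03571429² + 0.03571429² + 0.03571429² + 0.10714286² + 0.07142857² + 0.03571429² = 0.21556122 + 0.00510204 + 0.00127551 + 0.00127551 + 0.00510204 + 0.00127551 + 0.00127551 + 0.00127551 + 0.01147959 + 0.00510204 + 0.00127551 = 0.25000000.
So 1/D = 4.000000, i.e. 4.0000 to 4 decimal places.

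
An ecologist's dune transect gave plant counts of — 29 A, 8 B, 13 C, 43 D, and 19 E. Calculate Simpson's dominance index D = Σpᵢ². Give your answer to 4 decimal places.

0.2618

Total N = 29+8+13+43+19 = 112, so the proportions are 0.258929, 0.071429, 0.116071, 0.383929, 0.169643 (working shown to 6 dp, full precision carried).
D = 0.258929² + 0.071429² + 0.116071² + 0.383929² + 0.169643² = 0.067044 + 0.005102 + 0.013473 + 0.147401 + 0.028779 = 0.261798.
To 4 decimal places, D = 0.2618.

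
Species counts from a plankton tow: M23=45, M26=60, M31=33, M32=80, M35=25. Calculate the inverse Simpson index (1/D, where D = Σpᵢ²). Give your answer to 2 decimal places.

Total N = 45+60+33+80+25 = 243, so the proportions are 0.185185, 0.246914, 0.135802, 0.329218, 0.102881 (working shown to 6 dp, full precision carried).
D = 0.185185² + 0.246914² + 0.135802² + 0.329218² + 0.102881² = 0.034294 + 0.060966 + 0.018442 + 0.108385 + 0.010584 = 0.232671.
So 1/D = 4.2979, i.e. 4.30 to 2 decimal places.

4.30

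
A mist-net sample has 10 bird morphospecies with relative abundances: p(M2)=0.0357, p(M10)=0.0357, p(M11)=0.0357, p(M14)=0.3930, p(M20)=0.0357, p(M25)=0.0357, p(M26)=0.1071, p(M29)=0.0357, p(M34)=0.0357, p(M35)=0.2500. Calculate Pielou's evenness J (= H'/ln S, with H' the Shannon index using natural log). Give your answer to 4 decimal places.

H' = −Σ pᵢ ln pᵢ = −((-0.118974) + (-0.118974) + (-0.118974) + (-0.367041) + (-0.118974) + (-0.118974) + (-0.239261) + (-0.118974) + (-0.118974) + (-0.346574)) = 1.785693 (working shown to 6 dp, full precision carried).
With S = 10 species, ln S = 2.302585, so J = 1.785693/2.302585 = 0.775516, i.e. 0.7755 to 4 decimal places.

0.7755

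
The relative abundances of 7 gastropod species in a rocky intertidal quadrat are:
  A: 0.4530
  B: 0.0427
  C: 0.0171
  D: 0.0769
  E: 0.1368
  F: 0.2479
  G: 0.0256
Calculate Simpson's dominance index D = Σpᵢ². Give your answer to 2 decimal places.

0.29

D = 0.453² + 0.0427² + 0.0171² + 0.0769² + 0.1368² + 0.2479² + 0.0256² = 0.2052 + 0.0018 + 0.0003 + 0.0059 + 0.0187 + 0.0615 + 0.0007 = 0.2941 (working shown to 4 dp, full precision carried).
To 2 decimal places, D = 0.29.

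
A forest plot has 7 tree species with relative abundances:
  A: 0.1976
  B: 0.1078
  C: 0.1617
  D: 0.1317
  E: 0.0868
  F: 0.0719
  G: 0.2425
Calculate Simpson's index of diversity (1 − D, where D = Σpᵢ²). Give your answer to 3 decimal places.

0.834

D = 0.1976² + 0.1078² + 0.1617² + 0.1317² + 0.0868² + 0.0719² + 0.2425² = 0.03905 + 0.01162 + 0.02615 + 0.01734 + 0.00753 + 0.00517 + 0.05881 = 0.16567 (working shown to 5 dp, full precision carried).
So 1 − D = 0.83433, i.e. 0.834 to 3 decimal places.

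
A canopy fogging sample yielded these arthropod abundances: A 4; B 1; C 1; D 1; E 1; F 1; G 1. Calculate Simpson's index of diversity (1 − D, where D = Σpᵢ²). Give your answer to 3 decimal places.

Total N = 4+1+1+1+1+1+1 = 10, so the proportions are 0.4, 0.1, 0.1, 0.1, 0.1, 0.1, 0.1 (working shown to 5 dp, full precision carried).
D = 0.4² + 0.1² + 0.1² + 0.1² + 0.1² + 0.1² + 0.1² = 0.16000 + 0.01000 + 0.01000 + 0.01000 + 0.01000 + 0.01000 + 0.01000 = 0.22000.
So 1 − D = 0.78000, i.e. 0.780 to 3 decimal places.

0.780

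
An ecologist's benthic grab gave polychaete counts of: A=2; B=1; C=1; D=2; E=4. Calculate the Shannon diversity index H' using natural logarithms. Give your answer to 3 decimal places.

1.471

Total N = 2+1+1+2+4 = 10, so the proportions are 0.2, 0.1, 0.1, 0.2, 0.4 (working shown to 5 dp, full precision carried).
Each pᵢ ln pᵢ term: 0.2×(-1.60944)=-0.32189, 0.1×(-2.30259)=-0.23026, 0.1×(-2.30259)=-0.23026, 0.2×(-1.60944)=-0.32189, 0.4×(-0.91629)=-0.36652.
Sum = -1.47081, so H' = 1.471.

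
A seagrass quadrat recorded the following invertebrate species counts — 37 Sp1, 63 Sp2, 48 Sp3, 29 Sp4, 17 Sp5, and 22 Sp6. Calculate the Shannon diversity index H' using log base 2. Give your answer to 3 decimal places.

2.450

Total N = 37+63+48+29+17+22 = 216, so the proportions are 0.1713, 0.29167, 0.22222, 0.13426, 0.0787, 0.10185 (working shown to 5 dp, full precision carried).
Each pᵢ log₂ pᵢ term: 0.1713×(-2.54543)=-0.43602, 0.29167×(-1.77761)=-0.51847, 0.22222×(-2.16993)=-0.48221, 0.13426×(-2.89691)=-0.38894, 0.0787×(-3.66742)=-0.28864, 0.10185×(-3.29546)=-0.33565.
Sum = -2.44992, so H' = 2.450.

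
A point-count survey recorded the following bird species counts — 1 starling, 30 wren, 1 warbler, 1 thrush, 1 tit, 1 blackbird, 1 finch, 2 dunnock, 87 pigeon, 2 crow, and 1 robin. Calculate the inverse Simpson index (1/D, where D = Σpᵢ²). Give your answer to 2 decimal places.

Total N = 1+30+1+1+1+1+1+2+87+2+1 = 128, so the proportions are 0.00781, 0.23438, 0.00781, 0.00781, 0.00781, 0.00781, 0.00781, 0.01562, 0.67969, 0.01562, 0.00781 (working shown to 5 dp, full precision carried).
D = 0.00781² + 0.23438² + 0.00781² + 0.00781² + 0.00781² + 0.00781² + 0.00781² + 0.01562² + 0.67969² + 0.01562² + 0.00781² = 0.00006 + 0.05493 + 0.00006 + 0.00006 + 0.00006 + 0.00006 + 0.00006 + 0.00024 + 0.46198 + 0.00024 + 0.00006 = 0.51782.
So 1/D = 1.9312, i.e. 1.93 to 2 decimal places.

1.93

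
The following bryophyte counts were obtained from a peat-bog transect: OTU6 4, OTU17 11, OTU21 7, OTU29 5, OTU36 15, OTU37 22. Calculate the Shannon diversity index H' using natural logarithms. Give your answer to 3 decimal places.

1.624

Total N = 4+11+7+5+15+22 = 64, so the proportions are 0.0625, 0.17188, 0.10938, 0.07812, 0.23438, 0.34375 (working shown to 5 dp, full precision carried).
Each pᵢ ln pᵢ term: 0.0625×(-2.77259)=-0.17329, 0.17188×(-1.76099)=-0.30267, 0.10938×(-2.21297)=-0.24204, 0.07812×(-2.54945)=-0.19918, 0.23438×(-1.45083)=-0.34004, 0.34375×(-1.06784)=-0.36707.
Sum = -1.62429, so H' = 1.624.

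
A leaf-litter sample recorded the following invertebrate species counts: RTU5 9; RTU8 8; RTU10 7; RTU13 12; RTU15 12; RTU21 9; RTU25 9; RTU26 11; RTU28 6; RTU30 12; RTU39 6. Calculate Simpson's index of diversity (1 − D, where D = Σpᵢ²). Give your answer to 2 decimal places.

0.90

Total N = 9+8+7+12+12+9+9+11+6+12+6 = 101, so the proportions are 0.0891, 0.0792, 0.0693, 0.1188, 0.1188, 0.0891, 0.0891, 0.1089, 0.0594, 0.1188, 0.0594 (working shown to 4 dp, full precision carried).
D = 0.0891² + 0.0792² + 0.0693² + 0.1188² + 0.1188² + 0.0891² + 0.0891² + 0.1089² + 0.0594² + 0.1188² + 0.0594² = 0.0079 + 0.0063 + 0.0048 + 0.0141 + 0.0141 + 0.0079 + 0.0079 + 0.0119 + 0.0035 + 0.0141 + 0.0035 = 0.0962.
So 1 − D = 0.9038, i.e. 0.90 to 2 decimal places.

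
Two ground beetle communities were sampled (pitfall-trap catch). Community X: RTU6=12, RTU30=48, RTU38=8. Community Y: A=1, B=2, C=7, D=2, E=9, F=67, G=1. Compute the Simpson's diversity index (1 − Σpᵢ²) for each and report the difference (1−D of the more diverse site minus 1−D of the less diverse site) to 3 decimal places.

Community X: N=68, proportions 0.176471, 0.705882, 0.117647, giving 1−D = 0.456747 (working shown to 6 dp, full precision carried).
Community Y: N=89, proportions 0.011236, 0.022472, 0.078652, 0.022472, 0.101124, 0.752809, 0.011236, giving 1−D = 0.415604.
Difference = |0.456747 − 0.415604| = 0.041143, i.e. 0.041 to 3 decimal places.

0.041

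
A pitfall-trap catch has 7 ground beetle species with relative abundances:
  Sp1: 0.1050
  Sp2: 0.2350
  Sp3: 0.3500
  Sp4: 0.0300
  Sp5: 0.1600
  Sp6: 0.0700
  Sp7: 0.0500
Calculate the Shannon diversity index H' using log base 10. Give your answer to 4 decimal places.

Each pᵢ log₁₀ pᵢ term (working shown to 6 dp, full precision carried): 0.105×(-0.978811)=-0.102775, 0.235×(-0.628932)=-0.147799, 0.35×(-0.455932)=-0.159576, 0.03×(-1.522879)=-0.045686, 0.16×(-0.795880)=-0.127341, 0.07×(-1.154902)=-0.080843, 0.05×(-1.301030)=-0.065051.
Sum = -0.729072, so H' = 0.7291.

0.7291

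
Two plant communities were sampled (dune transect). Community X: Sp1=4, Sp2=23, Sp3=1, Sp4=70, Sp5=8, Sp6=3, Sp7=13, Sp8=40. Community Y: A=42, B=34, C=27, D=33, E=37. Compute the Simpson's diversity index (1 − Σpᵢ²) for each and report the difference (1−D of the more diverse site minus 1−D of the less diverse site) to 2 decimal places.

0.07

Community X: N=162, proportions 0.0247, 0.142, 0.0062, 0.4321, 0.0494, 0.0185, 0.0802, 0.2469, giving 1−D = 0.7223 (working shown to 4 dp, full precision carried).
Community Y: N=173, proportions 0.2428, 0.1965, 0.1561, 0.1908, 0.2139, giving 1−D = 0.7960.
Difference = |0.7223 − 0.7960| = 0.0737, i.e. 0.07 to 2 decimal places.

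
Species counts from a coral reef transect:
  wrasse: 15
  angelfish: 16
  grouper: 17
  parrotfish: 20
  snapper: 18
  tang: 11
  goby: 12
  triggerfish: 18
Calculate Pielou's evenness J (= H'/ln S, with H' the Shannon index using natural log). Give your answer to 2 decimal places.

0.99

Total N = 15+16+17+20+18+11+12+18 = 127, so the proportions are 0.1181, 0.126, 0.1339, 0.1575, 0.1417, 0.0866, 0.0945, 0.1417 (working shown to 4 dp, full precision carried).
H' = −Σ pᵢ ln pᵢ = −((-0.2523) + (-0.2610) + (-0.2692) + (-0.2911) + (-0.2769) + (-0.2119) + (-0.2229) + (-0.2769)) = 2.0622.
With S = 8 species, ln S = 2.0794, so J = 2.0622/2.0794 = 0.9917, i.e. 0.99 to 2 decimal places.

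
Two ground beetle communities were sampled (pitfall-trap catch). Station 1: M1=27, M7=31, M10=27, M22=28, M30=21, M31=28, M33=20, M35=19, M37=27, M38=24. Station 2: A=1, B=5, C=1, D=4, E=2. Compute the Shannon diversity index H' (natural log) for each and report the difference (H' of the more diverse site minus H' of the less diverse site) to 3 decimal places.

Station 1: N=252, proportions 0.1071429, 0.1230159, 0.1071429, 0.1111111, 0.0833333, 0.1111111, 0.0793651, 0.0753968, 0.1071429, 0.0952381, giving H' = 2.2909882 (working shown to 7 dp, full precision carried).
Station 2: N=13, proportions 0.0769231, 0.3846154, 0.0769231, 0.3076923, 0.1538462, giving H' = 1.4127446.
Difference = |2.2909882 − 1.4127446| = 0.8782436, i.e. 0.878 to 3 decimal places.

0.878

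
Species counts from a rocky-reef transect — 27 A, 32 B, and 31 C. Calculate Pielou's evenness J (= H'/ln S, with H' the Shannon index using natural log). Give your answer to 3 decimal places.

Total N = 27+32+31 = 90, so the proportions are 0.3, 0.35556, 0.34444 (working shown to 5 dp, full precision carried).
H' = −Σ pᵢ ln pᵢ = −((-0.36119) + (-0.36767) + (-0.36712)) = 1.09598.
With S = 3 species, ln S = 1.09861, so J = 1.09598/1.09861 = 0.99760, i.e. 0.998 to 3 decimal places.

0.998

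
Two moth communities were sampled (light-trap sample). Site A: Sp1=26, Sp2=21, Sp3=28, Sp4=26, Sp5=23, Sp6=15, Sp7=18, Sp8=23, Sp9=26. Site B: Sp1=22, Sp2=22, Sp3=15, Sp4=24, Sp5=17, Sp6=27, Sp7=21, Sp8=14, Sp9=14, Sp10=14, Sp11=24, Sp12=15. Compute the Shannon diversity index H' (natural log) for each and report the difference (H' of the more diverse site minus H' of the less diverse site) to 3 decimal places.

Site A: N=206, proportions 0.12621, 0.10194, 0.13592, 0.12621, 0.11165, 0.07282, 0.08738, 0.11165, 0.12621, giving H' = 2.18104 (working shown to 5 dp, full precision carried).
Site B: N=229, proportions 0.09607, 0.09607, 0.0655, 0.1048, 0.07424, 0.1179, 0.0917, 0.06114, 0.06114, 0.06114, 0.1048, 0.0655, giving H' = 2.45677.
Difference = |2.18104 − 2.45677| = 0.27573, i.e. 0.276 to 3 decimal places.

0.276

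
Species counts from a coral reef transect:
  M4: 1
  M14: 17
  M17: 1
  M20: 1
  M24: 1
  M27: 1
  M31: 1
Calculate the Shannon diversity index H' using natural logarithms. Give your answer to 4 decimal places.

Total N = 1+17+1+1+1+1+1 = 23, so the proportions are 0.043478, 0.73913, 0.043478, 0.043478, 0.043478, 0.043478, 0.043478 (working shown to 6 dp, full precision carried).
Each pᵢ ln pᵢ term: 0.043478×(-3.135494)=-0.136326, 0.73913×(-0.302281)=-0.223425, 0.043478×(-3.135494)=-0.136326, 0.043478×(-3.135494)=-0.136326, 0.043478×(-3.135494)=-0.136326, 0.043478×(-3.135494)=-0.136326, 0.043478×(-3.135494)=-0.136326.
Sum = -1.041380, so H' = 1.0414.

1.0414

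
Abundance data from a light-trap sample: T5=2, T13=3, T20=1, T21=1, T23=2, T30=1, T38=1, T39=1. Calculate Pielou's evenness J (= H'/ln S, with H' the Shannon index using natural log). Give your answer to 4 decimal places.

Total N = 2+3+1+1+2+1+1+1 = 12, so the proportions are 0.166667, 0.25, 0.083333, 0.083333, 0.166667, 0.083333, 0.083333, 0.083333 (working shown to 6 dp, full precision carried).
H' = −Σ pᵢ ln pᵢ = −((-0.298627) + (-0.346574) + (-0.207076) + (-0.207076) + (-0.298627) + (-0.207076) + (-0.207076) + (-0.207076)) = 1.979205.
With S = 8 species, ln S = 2.079442, so J = 1.979205/2.079442 = 0.951796, i.e. 0.9518 to 4 decimal places.

0.9518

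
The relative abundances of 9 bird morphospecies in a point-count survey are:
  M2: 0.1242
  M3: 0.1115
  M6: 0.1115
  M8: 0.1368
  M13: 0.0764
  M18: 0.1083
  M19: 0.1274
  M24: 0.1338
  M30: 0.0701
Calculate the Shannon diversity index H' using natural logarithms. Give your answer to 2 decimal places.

Each pᵢ ln pᵢ term (working shown to 4 dp, full precision carried): 0.1242×(-2.0859)=-0.2591, 0.1115×(-2.1937)=-0.2446, 0.1115×(-2.1937)=-0.2446, 0.1368×(-1.9892)=-0.2721, 0.0764×(-2.5718)=-0.1965, 0.1083×(-2.2229)=-0.2407, 0.1274×(-2.0604)=-0.2625, 0.1338×(-2.0114)=-0.2691, 0.0701×(-2.6578)=-0.1863.
Sum = -2.1756, so H' = 2.18.

2.18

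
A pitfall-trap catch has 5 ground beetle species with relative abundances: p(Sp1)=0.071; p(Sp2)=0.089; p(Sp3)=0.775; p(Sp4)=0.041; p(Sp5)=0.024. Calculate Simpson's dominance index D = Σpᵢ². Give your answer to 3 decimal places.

0.616

D = 0.071² + 0.089² + 0.775² + 0.041² + 0.024² = 0.00504 + 0.00792 + 0.60063 + 0.00168 + 0.00058 = 0.61584 (working shown to 5 dp, full precision carried).
To 3 decimal places, D = 0.616.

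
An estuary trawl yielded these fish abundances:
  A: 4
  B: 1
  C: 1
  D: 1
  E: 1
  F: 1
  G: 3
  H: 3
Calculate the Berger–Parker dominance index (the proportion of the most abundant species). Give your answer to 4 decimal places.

Total N = 4+1+1+1+1+1+3+3 = 15, so the proportions are 0.266667, 0.066667, 0.066667, 0.066667, 0.066667, 0.066667, 0.2, 0.2 (working shown to 6 dp, full precision carried).
The largest proportion is 0.266667, i.e. d = 0.2667 to 4 decimal places.

0.2667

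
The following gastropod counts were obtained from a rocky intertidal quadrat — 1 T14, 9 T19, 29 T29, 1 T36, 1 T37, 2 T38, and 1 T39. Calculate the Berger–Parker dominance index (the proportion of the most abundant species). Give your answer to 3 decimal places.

Total N = 1+9+29+1+1+2+1 = 44, so the proportions are 0.02273, 0.20455, 0.65909, 0.02273, 0.02273, 0.04545, 0.02273 (working shown to 5 dp, full precision carried).
The largest proportion is 0.65909, i.e. d = 0.659 to 3 decimal places.

0.659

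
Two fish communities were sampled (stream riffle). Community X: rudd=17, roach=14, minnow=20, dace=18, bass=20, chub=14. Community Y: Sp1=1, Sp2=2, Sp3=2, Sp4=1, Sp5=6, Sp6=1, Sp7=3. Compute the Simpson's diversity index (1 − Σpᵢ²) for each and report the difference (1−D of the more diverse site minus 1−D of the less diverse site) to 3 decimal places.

Community X: N=103, proportions 0.16505, 0.13592, 0.19417, 0.17476, 0.19417, 0.13592, giving 1−D = 0.82986 (working shown to 5 dp, full precision carried).
Community Y: N=16, proportions 0.0625, 0.125, 0.125, 0.0625, 0.375, 0.0625, 0.1875, giving 1−D = 0.78125.
Difference = |0.82986 − 0.78125| = 0.04861, i.e. 0.049 to 3 decimal places.

0.049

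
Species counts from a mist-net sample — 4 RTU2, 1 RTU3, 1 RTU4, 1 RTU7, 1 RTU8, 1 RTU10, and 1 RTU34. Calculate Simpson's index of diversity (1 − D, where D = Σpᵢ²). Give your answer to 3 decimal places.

0.780

Total N = 4+1+1+1+1+1+1 = 10, so the proportions are 0.4, 0.1, 0.1, 0.1, 0.1, 0.1, 0.1 (working shown to 5 dp, full precision carried).
D = 0.4² + 0.1² + 0.1² + 0.1² + 0.1² + 0.1² + 0.1² = 0.16000 + 0.01000 + 0.01000 + 0.01000 + 0.01000 + 0.01000 + 0.01000 = 0.22000.
So 1 − D = 0.78000, i.e. 0.780 to 3 decimal places.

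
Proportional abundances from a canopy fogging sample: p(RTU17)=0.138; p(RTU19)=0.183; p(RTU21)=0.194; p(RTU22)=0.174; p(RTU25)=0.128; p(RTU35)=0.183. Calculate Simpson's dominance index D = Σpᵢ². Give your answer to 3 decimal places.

D = 0.138² + 0.183² + 0.194² + 0.174² + 0.128² + 0.183² = 0.01904 + 0.03349 + 0.03764 + 0.03028 + 0.01638 + 0.03349 = 0.17032 (working shown to 5 dp, full precision carried).
To 3 decimal places, D = 0.170.

0.170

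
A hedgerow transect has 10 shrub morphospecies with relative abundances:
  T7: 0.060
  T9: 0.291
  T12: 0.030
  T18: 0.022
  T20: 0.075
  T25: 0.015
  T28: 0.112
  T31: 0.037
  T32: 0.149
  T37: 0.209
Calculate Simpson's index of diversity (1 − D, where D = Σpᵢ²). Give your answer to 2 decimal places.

0.82

D = 0.06² + 0.291² + 0.03² + 0.022² + 0.075² + 0.015² + 0.112² + 0.037² + 0.149² + 0.209² = 0.0036 + 0.0847 + 0.0009 + 0.0005 + 0.0056 + 0.0002 + 0.0125 + 0.0014 + 0.0222 + 0.0437 = 0.1753 (working shown to 4 dp, full precision carried).
So 1 − D = 0.8247, i.e. 0.82 to 2 decimal places.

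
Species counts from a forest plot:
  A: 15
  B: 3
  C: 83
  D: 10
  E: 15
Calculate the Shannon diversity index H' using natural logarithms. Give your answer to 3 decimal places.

Total N = 15+3+83+10+15 = 126, so the proportions are 0.11905, 0.02381, 0.65873, 0.07937, 0.11905 (working shown to 5 dp, full precision carried).
Each pᵢ ln pᵢ term: 0.11905×(-2.12823)=-0.25336, 0.02381×(-3.73767)=-0.08899, 0.65873×(-0.41744)=-0.27498, 0.07937×(-2.53370)=-0.20109, 0.11905×(-2.12823)=-0.25336.
Sum = -1.07178, so H' = 1.072.

1.072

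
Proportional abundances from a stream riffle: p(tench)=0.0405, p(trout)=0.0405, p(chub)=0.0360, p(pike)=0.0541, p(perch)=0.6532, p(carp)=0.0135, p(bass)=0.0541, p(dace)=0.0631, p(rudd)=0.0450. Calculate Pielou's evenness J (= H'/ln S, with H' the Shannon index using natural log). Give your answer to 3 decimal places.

0.612

H' = −Σ pᵢ ln pᵢ = −((-0.12986) + (-0.12986) + (-0.11967) + (-0.15781) + (-0.27818) + (-0.05812) + (-0.15781) + (-0.17435) + (-0.13955)) = 1.34520 (working shown to 5 dp, full precision carried).
With S = 9 species, ln S = 2.19722, so J = 1.34520/2.19722 = 0.61223, i.e. 0.612 to 3 decimal places.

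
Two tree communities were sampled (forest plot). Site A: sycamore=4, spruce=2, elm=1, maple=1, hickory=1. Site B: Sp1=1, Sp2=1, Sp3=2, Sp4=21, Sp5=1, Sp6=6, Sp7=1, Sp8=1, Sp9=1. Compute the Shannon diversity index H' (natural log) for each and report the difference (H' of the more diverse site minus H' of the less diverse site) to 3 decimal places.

0.045

Site A: N=9, proportions 0.44444, 0.22222, 0.11111, 0.11111, 0.11111, giving H' = 1.42706 (working shown to 5 dp, full precision carried).
Site B: N=35, proportions 0.02857, 0.02857, 0.05714, 0.6, 0.02857, 0.17143, 0.02857, 0.02857, 0.02857, giving H' = 1.38187.
Difference = |1.42706 − 1.38187| = 0.04519, i.e. 0.045 to 3 decimal places.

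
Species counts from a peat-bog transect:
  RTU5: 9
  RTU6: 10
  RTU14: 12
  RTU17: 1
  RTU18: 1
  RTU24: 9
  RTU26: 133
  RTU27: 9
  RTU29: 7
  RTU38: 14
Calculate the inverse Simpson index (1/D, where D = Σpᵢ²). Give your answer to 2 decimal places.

Total N = 9+10+12+1+1+9+133+9+7+14 = 205, so the proportions are 0.0439, 0.04878, 0.05854, 0.00488, 0.00488, 0.0439, 0.64878, 0.0439, 0.03415, 0.06829 (working shown to 5 dp, full precision carried).
D = 0.0439² + 0.04878² + 0.05854² + 0.00488² + 0.00488² + 0.0439² + 0.64878² + 0.0439² + 0.03415² + 0.06829² = 0.00193 + 0.00238 + 0.00343 + 0.00002 + 0.00002 + 0.00193 + 0.42092 + 0.00193 + 0.00117 + 0.00466 = 0.43838.
So 1/D = 2.2811, i.e. 2.28 to 2 decimal places.

2.28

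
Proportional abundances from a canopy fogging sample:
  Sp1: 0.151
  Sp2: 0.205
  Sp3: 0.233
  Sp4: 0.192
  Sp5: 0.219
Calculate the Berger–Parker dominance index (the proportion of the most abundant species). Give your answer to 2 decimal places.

The largest proportion is 0.233, i.e. d = 0.23 to 2 decimal places.

0.23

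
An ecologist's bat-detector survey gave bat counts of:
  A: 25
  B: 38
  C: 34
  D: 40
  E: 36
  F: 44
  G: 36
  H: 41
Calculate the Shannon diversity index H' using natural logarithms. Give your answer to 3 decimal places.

2.068

Total N = 25+38+34+40+36+44+36+41 = 294, so the proportions are 0.08503, 0.12925, 0.11565, 0.13605, 0.12245, 0.14966, 0.12245, 0.13946 (working shown to 5 dp, full precision carried).
Each pᵢ ln pᵢ term: 0.08503×(-2.46470)=-0.20958, 0.12925×(-2.04599)=-0.26445, 0.11565×(-2.15722)=-0.24947, 0.13605×(-1.99470)=-0.27139, 0.12245×(-2.10006)=-0.25715, 0.14966×(-1.89939)=-0.28426, 0.12245×(-2.10006)=-0.25715, 0.13946×(-1.97001)=-0.27473.
Sum = -2.06819, so H' = 2.068.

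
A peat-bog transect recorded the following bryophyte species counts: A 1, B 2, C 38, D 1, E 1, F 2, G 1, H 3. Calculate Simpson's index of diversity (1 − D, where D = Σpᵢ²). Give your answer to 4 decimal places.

Total N = 1+2+38+1+1+2+1+3 = 49, so the proportions are 0.020408, 0.040816, 0.77551, 0.020408, 0.020408, 0.040816, 0.020408, 0.061224 (working shown to 6 dp, full precision carried).
D = 0.020408² + 0.040816² + 0.77551² + 0.020408² + 0.020408² + 0.040816² + 0.020408² + 0.061224² = 0.000416 + 0.001666 + 0.601416 + 0.000416 + 0.000416 + 0.001666 + 0.000416 + 0.003748 = 0.610162.
So 1 − D = 0.389838, i.e. 0.3898 to 4 decimal places.

0.3898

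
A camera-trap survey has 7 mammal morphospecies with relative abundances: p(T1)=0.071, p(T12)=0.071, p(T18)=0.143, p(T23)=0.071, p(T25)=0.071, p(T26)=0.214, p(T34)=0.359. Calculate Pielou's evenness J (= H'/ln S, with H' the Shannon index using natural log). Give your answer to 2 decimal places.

H' = −Σ pᵢ ln pᵢ = −((-0.1878) + (-0.1878) + (-0.2781) + (-0.1878) + (-0.1878) + (-0.3299) + (-0.3678)) = 1.7270 (working shown to 4 dp, full precision carried).
With S = 7 species, ln S = 1.9459, so J = 1.7270/1.9459 = 0.8875, i.e. 0.89 to 2 decimal places.

0.89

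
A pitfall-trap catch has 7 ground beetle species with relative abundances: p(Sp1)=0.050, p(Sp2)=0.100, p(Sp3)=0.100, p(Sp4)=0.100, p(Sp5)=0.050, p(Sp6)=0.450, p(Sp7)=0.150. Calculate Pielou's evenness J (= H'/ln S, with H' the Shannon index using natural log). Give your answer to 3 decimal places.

0.840

H' = −Σ pᵢ ln pᵢ = −((-0.14979) + (-0.23026) + (-0.23026) + (-0.23026) + (-0.14979) + (-0.35933) + (-0.28457)) = 1.63425 (working shown to 5 dp, full precision carried).
With S = 7 species, ln S = 1.94591, so J = 1.63425/1.94591 = 0.83984, i.e. 0.840 to 3 decimal places.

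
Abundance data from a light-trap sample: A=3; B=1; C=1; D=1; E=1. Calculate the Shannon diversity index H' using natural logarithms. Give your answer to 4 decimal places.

1.4751

Total N = 3+1+1+1+1 = 7, so the proportions are 0.428571, 0.142857, 0.142857, 0.142857, 0.142857 (working shown to 6 dp, full precision carried).
Each pᵢ ln pᵢ term: 0.428571×(-0.847298)=-0.363128, 0.142857×(-1.945910)=-0.277987, 0.142857×(-1.945910)=-0.277987, 0.142857×(-1.945910)=-0.277987, 0.142857×(-1.945910)=-0.277987.
Sum = -1.475076, so H' = 1.4751.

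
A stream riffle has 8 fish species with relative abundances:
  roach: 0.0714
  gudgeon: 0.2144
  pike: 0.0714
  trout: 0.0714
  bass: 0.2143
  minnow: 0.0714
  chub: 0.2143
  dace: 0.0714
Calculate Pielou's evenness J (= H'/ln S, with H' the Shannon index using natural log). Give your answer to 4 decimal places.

H' = −Σ pᵢ ln pᵢ = −((-0.188457) + (-0.330157) + (-0.188457) + (-0.188457) + (-0.330103) + (-0.188457) + (-0.330103) + (-0.188457)) = 1.932650 (working shown to 6 dp, full precision carried).
With S = 8 species, ln S = 2.079442, so J = 1.932650/2.079442 = 0.929408, i.e. 0.9294 to 4 decimal places.

0.9294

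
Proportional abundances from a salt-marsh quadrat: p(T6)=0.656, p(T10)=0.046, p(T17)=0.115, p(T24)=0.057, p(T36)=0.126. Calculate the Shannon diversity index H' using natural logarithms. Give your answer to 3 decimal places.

Each pᵢ ln pᵢ term (working shown to 5 dp, full precision carried): 0.656×(-0.42159)=-0.27657, 0.046×(-3.07911)=-0.14164, 0.115×(-2.16282)=-0.24872, 0.057×(-2.86470)=-0.16329, 0.126×(-2.07147)=-0.26101.
Sum = -1.09122, so H' = 1.091.

1.091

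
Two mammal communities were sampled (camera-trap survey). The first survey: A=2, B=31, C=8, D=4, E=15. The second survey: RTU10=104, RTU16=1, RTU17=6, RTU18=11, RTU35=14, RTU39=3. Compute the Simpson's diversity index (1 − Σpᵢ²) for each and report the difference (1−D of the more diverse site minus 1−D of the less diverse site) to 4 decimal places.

0.2258

The first survey: N=60, proportions 0.033333, 0.516667, 0.133333, 0.066667, 0.25, giving 1−D = 0.647222 (working shown to 6 dp, full precision carried).
The second survey: N=139, proportions 0.748201, 0.007194, 0.043165, 0.079137, 0.100719, 0.021583, giving 1−D = 0.421407.
Difference = |0.647222 − 0.421407| = 0.225815, i.e. 0.2258 to 4 decimal places.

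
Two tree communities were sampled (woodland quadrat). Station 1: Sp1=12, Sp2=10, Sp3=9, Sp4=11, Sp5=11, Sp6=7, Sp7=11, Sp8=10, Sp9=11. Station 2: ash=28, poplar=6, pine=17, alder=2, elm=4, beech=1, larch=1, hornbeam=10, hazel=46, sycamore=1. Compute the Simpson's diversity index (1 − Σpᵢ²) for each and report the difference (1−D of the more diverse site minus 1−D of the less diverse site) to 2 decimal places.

0.14

Station 1: N=92, proportions 0.1304, 0.1087, 0.0978, 0.1196, 0.1196, 0.0761, 0.1196, 0.1087, 0.1196, giving 1−D = 0.8868 (working shown to 4 dp, full precision carried).
Station 2: N=116, proportions 0.2414, 0.0517, 0.1466, 0.0172, 0.0345, 0.0086, 0.0086, 0.0862, 0.3966, 0.0086, giving 1−D = 0.7512.
Difference = |0.8868 − 0.7512| = 0.1356, i.e. 0.14 to 2 decimal places.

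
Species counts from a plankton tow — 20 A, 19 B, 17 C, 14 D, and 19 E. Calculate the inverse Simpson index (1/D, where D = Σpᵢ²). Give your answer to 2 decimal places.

Total N = 20+19+17+14+19 = 89, so the proportions are 0.224719, 0.213483, 0.191011, 0.157303, 0.213483 (working shown to 6 dp, full precision carried).
D = 0.224719² + 0.213483² + 0.191011² + 0.157303² + 0.213483² = 0.050499 + 0.045575 + 0.036485 + 0.024744 + 0.045575 = 0.202878.
So 1/D = 4.9291, i.e. 4.93 to 2 decimal places.

4.93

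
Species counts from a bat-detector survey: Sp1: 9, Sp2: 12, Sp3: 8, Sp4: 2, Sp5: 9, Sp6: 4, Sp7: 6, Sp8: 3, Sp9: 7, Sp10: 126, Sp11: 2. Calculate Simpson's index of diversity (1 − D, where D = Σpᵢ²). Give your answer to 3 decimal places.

0.537

Total N = 9+12+8+2+9+4+6+3+7+126+2 = 188, so the proportions are 0.04787, 0.06383, 0.04255, 0.01064, 0.04787, 0.02128, 0.03191, 0.01596, 0.03723, 0.67021, 0.01064 (working shown to 5 dp, full precision carried).
D = 0.04787² + 0.06383² + 0.04255² + 0.01064² + 0.04787² + 0.02128² + 0.03191² + 0.01596² + 0.03723² + 0.67021² + 0.01064² = 0.00229 + 0.00407 + 0.00181 + 0.00011 + 0.00229 + 0.00045 + 0.00102 + 0.00025 + 0.00139 + 0.44919 + 0.00011 = 0.46299.
So 1 − D = 0.53701, i.e. 0.537 to 3 decimal places.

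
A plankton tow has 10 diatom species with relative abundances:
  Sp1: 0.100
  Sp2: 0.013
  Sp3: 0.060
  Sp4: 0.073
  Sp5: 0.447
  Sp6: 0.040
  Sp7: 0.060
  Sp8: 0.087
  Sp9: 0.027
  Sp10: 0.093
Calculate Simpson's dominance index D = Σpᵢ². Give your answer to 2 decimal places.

0.24

D = 0.1² + 0.013² + 0.06² + 0.073² + 0.447² + 0.04² + 0.06² + 0.087² + 0.027² + 0.093² = 0.0100 + 0.0002 + 0.0036 + 0.0053 + 0.1998 + 0.0016 + 0.0036 + 0.0076 + 0.0007 + 0.0086 = 0.2411 (working shown to 4 dp, full precision carried).
To 2 decimal places, D = 0.24.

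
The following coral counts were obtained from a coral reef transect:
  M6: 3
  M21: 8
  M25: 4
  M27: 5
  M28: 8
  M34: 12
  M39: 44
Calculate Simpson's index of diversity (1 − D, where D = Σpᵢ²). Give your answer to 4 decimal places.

0.6800

Total N = 3+8+4+5+8+12+44 = 84, so the proportions are 0.035714, 0.095238, 0.047619, 0.059524, 0.095238, 0.142857, 0.52381 (working shown to 6 dp, full precision carried).
D = 0.035714² + 0.095238² + 0.047619² + 0.059524² + 0.095238² + 0.142857² + 0.52381² = 0.001276 + 0.009070 + 0.002268 + 0.003543 + 0.009070 + 0.020408 + 0.274376 = 0.320011.
So 1 − D = 0.679989, i.e. 0.6800 to 4 decimal places.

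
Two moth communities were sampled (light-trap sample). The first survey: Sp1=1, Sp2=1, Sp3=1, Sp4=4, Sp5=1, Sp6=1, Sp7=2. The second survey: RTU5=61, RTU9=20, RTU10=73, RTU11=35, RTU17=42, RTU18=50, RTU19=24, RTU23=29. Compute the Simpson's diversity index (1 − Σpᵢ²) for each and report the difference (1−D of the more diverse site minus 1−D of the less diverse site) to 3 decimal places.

The first survey: N=11, proportions 0.09091, 0.09091, 0.09091, 0.36364, 0.09091, 0.09091, 0.18182, giving 1−D = 0.79339 (working shown to 5 dp, full precision carried).
The second survey: N=334, proportions 0.18263, 0.05988, 0.21856, 0.10479, 0.12575, 0.1497, 0.07186, 0.08683, giving 1−D = 0.85338.
Difference = |0.79339 − 0.85338| = 0.05999, i.e. 0.060 to 3 decimal places.

0.060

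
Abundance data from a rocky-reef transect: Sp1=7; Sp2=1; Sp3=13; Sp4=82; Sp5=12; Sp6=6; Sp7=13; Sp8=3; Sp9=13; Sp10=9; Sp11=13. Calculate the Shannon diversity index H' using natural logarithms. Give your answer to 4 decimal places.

1.8220

Total N = 7+1+13+82+12+6+13+3+13+9+13 = 172, so the proportions are 0.040698, 0.005814, 0.075581, 0.476744, 0.069767, 0.034884, 0.075581, 0.017442, 0.075581, 0.052326, 0.075581 (working shown to 6 dp, full precision carried).
Each pᵢ ln pᵢ term: 0.040698×(-3.201584)=-0.130297, 0.005814×(-5.147494)=-0.029927, 0.075581×(-2.582545)=-0.195192, 0.476744×(-0.740775)=-0.353160, 0.069767×(-2.662588)=-0.185762, 0.034884×(-3.355735)=-0.117061, 0.075581×(-2.582545)=-0.195192, 0.017442×(-4.048882)=-0.070620, 0.075581×(-2.582545)=-0.195192, 0.052326×(-2.950270)=-0.154375, 0.075581×(-2.582545)=-0.195192.
Sum = -1.821971, so H' = 1.8220.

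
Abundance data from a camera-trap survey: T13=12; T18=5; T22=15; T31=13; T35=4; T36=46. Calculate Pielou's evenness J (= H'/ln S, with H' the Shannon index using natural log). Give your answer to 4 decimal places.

0.8173

Total N = 12+5+15+13+4+46 = 95, so the proportions are 0.126316, 0.052632, 0.157895, 0.136842, 0.042105, 0.484211 (working shown to 6 dp, full precision carried).
H' = −Σ pᵢ ln pᵢ = −((-0.261344) + (-0.154970) + (-0.291446) + (-0.272169) + (-0.133372) + (-0.351167)) = 1.464468.
With S = 6 species, ln S = 1.791759, so J = 1.464468/1.791759 = 0.817335, i.e. 0.8173 to 4 decimal places.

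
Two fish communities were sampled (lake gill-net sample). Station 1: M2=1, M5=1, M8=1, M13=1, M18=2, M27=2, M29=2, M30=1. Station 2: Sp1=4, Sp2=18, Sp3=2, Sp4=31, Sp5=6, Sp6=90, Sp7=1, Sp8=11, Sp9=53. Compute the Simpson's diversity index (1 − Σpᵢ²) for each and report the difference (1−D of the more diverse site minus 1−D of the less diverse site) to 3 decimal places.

0.125

Station 1: N=11, proportions 0.090909, 0.090909, 0.090909, 0.090909, 0.181818, 0.181818, 0.181818, 0.090909, giving 1−D = 0.859504 (working shown to 6 dp, full precision carried).
Station 2: N=216, proportions 0.018519, 0.083333, 0.009259, 0.143519, 0.027778, 0.416667, 0.00463, 0.050926, 0.24537, giving 1−D = 0.734825.
Difference = |0.859504 − 0.734825| = 0.124679, i.e. 0.125 to 3 decimal places.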